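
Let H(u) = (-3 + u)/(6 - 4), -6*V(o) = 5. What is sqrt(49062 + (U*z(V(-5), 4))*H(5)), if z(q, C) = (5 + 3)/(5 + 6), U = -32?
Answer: sqrt(5933686)/11 ≈ 221.45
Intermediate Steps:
V(o) = -5/6 (V(o) = -1/6*5 = -5/6)
H(u) = -3/2 + u/2 (H(u) = (-3 + u)/2 = (-3 + u)*(1/2) = -3/2 + u/2)
z(q, C) = 8/11
sqrt(49062 + (U*z(V(-5), 4))*H(5)) = sqrt(49062 + (-32*8/11)*(-3/2 + (1/2)*5)) = sqrt(49062 - 256*(-3/2 + 5/2)/11) = sqrt(49062 - 256/11*1) = sqrt(49062 - 256/11) = sqrt(539426/11) = sqrt(5933686)/11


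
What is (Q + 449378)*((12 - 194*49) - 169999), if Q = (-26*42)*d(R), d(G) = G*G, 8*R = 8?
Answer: -80464198998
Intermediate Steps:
R = 1 (R = (⅛)*8 = 1)
d(G) = G²
Q = -1092 (Q = -26*42*1² = -1092*1 = -1092)
(Q + 449378)*((12 - 194*49) - 169999) = (-1092 + 449378)*((12 - 194*49) - 169999) = 448286*((12 - 9506) - 169999) = 448286*(-9494 - 169999) = 448286*(-179493) = -80464198998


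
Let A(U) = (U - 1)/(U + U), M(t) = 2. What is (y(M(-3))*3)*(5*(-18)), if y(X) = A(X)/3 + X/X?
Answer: -585/2 ≈ -292.50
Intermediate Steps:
A(U) = (-1 + U)/(2*U) (A(U) = (-1 + U)/((2*U)) = (-1 + U)*(1/(2*U)) = (-1 + U)/(2*U))
y(X) = 1 + (-1 + X)/(6*X) (y(X) = ((-1 + X)/(2*X))/3 + X/X = ((-1 + X)/(2*X))*(⅓) + 1 = (-1 + X)/(6*X) + 1 = 1 + (-1 + X)/(6*X))
(y(M(-3))*3)*(5*(-18)) = (((⅙)*(-1 + 7*2)/2)*3)*(5*(-18)) = (((⅙)*(½)*(-1 + 14))*3)*(-90) = (((⅙)*(½)*13)*3)*(-90) = ((13/12)*3)*(-90) = (13/4)*(-90) = -585/2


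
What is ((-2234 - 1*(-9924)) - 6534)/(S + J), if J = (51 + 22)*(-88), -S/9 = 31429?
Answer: -1156/289285 ≈ -0.0039961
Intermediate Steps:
S = -282861 (S = -9*31429 = -282861)
J = -6424 (J = 73*(-88) = -6424)
((-2234 - 1*(-9924)) - 6534)/(S + J) = ((-2234 - 1*(-9924)) - 6534)/(-282861 - 6424) = ((-2234 + 9924) - 6534)/(-289285) = (7690 - 6534)*(-1/289285) = 1156*(-1/289285) = -1156/289285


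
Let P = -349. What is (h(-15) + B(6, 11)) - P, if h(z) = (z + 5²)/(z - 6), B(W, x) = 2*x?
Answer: 7781/21 ≈ 370.52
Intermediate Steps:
h(z) = (25 + z)/(-6 + z) (h(z) = (z + 25)/(-6 + z) = (25 + z)/(-6 + z))
(h(-15) + B(6, 11)) - P = ((25 - 15)/(-6 - 15) + 2*11) - 1*(-349) = (10/(-21) + 22) + 349 = (-1/21*10 + 22) + 349 = (-10/21 + 22) + 349 = 452/21 + 349 = 7781/21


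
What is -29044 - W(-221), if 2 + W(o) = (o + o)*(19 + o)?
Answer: -118326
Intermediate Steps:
W(o) = -2 + 2*o*(19 + o) (W(o) = -2 + (o + o)*(19 + o) = -2 + (2*o)*(19 + o) = -2 + 2*o*(19 + o))
-29044 - W(-221) = -29044 - (-2 + 2*(-221)² + 38*(-221)) = -29044 - (-2 + 2*48841 - 8398) = -29044 - (-2 + 97682 - 8398) = -29044 - 1*89282 = -29044 - 89282 = -118326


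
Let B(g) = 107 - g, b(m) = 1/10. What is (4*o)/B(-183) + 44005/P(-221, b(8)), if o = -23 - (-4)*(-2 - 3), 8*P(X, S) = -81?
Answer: -51052766/11745 ≈ -4346.8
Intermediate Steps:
b(m) = ⅒
P(X, S) = -81/8 (P(X, S) = (⅛)*(-81) = -81/8)
o = -43 (o = -23 - (-4)*(-5) = -23 - 1*20 = -23 - 20 = -43)
(4*o)/B(-183) + 44005/P(-221, b(8)) = (4*(-43))/(107 - 1*(-183)) + 44005/(-81/8) = -172/(107 + 183) + 44005*(-8/81) = -172/290 - 352040/81 = -172*1/290 - 352040/81 = -86/145 - 352040/81 = -51052766/11745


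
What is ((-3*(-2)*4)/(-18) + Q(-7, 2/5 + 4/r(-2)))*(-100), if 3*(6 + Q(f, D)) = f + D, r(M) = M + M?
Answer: 2960/3 ≈ 986.67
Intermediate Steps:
r(M) = 2*M
Q(f, D) = -6 + D/3 + f/3 (Q(f, D) = -6 + (f + D)/3 = -6 + (D + f)/3 = -6 + (D/3 + f/3) = -6 + D/3 + f/3)
((-3*(-2)*4)/(-18) + Q(-7, 2/5 + 4/r(-2)))*(-100) = ((-3*(-2)*4)/(-18) + (-6 + (2/5 + 4/((2*(-2))))/3 + (⅓)*(-7)))*(-100) = ((6*4)*(-1/18) + (-6 + (2*(⅕) + 4/(-4))/3 - 7/3))*(-100) = (24*(-1/18) + (-6 + (⅖ + 4*(-¼))/3 - 7/3))*(-100) = (-4/3 + (-6 + (⅖ - 1)/3 - 7/3))*(-100) = (-4/3 + (-6 + (⅓)*(-⅗) - 7/3))*(-100) = (-4/3 + (-6 - ⅕ - 7/3))*(-100) = (-4/3 - 128/15)*(-100) = -148/15*(-100) = 2960/3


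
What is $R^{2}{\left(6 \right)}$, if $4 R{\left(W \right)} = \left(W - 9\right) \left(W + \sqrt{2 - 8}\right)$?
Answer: $\frac{135}{8} + \frac{27 i \sqrt{6}}{4} \approx 16.875 + 16.534 i$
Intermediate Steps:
$R{\left(W \right)} = \frac{\left(-9 + W\right) \left(W + i \sqrt{6}\right)}{4}$ ($R{\left(W \right)} = \frac{\left(W - 9\right) \left(W + \sqrt{2 - 8}\right)}{4} = \frac{\left(-9 + W\right) \left(W + \sqrt{-6}\right)}{4} = \frac{\left(-9 + W\right) \left(W + i \sqrt{6}\right)}{4}$)
$R^{2}{\left(6 \right)} = \left(\left(- \frac{9}{4}\right) 6 + \frac{6^{2}}{4} - \frac{9 i \sqrt{6}}{4} + \frac{1}{4} i 6 \sqrt{6}\right)^{2} = \left(- \frac{27}{2} + \frac{1}{4} \cdot 36 - \frac{9 i \sqrt{6}}{4} + \frac{3 i \sqrt{6}}{2}\right)^{2} = \left(- \frac{27}{2} + 9 - \frac{9 i \sqrt{6}}{4} + \frac{3 i \sqrt{6}}{2}\right)^{2} = \left(- \frac{9}{2} - \frac{3 i \sqrt{6}}{4}\right)^{2}$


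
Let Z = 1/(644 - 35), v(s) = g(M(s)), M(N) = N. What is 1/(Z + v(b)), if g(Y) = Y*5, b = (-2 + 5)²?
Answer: 609/27406 ≈ 0.022221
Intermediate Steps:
b = 9 (b = 3² = 9)
g(Y) = 5*Y
v(s) = 5*s
Z = 1/609 ≈ 0.0016420
1/(Z + v(b)) = 1/(1/609 + 5*9) = 1/(1/609 + 45) = 1/(27406/609) = 609/27406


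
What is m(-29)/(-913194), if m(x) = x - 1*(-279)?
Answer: -125/456597 ≈ -0.00027376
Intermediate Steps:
m(x) = 279 + x (m(x) = x + 279 = 279 + x)
m(-29)/(-913194) = (279 - 29)/(-913194) = 250*(-1/913194) = -125/456597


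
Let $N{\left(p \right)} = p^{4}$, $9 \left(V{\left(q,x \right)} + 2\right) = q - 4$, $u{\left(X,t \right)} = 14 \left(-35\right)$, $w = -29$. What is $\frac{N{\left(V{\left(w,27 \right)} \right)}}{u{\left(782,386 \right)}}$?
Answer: $- \frac{83521}{39690} \approx -2.1043$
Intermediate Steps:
$u{\left(X,t \right)} = -490$
$V{\left(q,x \right)} = - \frac{22}{9} + \frac{q}{9}$ ($V{\left(q,x \right)} = -2 + \frac{q - 4}{9} = -2 + \frac{-4 + q}{9} = -2 + \left(- \frac{4}{9} + \frac{q}{9}\right) = - \frac{22}{9} + \frac{q}{9}$)
$\frac{N{\left(V{\left(w,27 \right)} \right)}}{u{\left(782,386 \right)}} = \frac{\left(- \frac{22}{9} + \frac{1}{9} \left(-29\right)\right)^{4}}{-490} = \left(- \frac{22}{9} - \frac{29}{9}\right)^{4} \left(- \frac{1}{490}\right) = \left(- \frac{17}{3}\right)^{4} \left(- \frac{1}{490}\right) = \frac{83521}{81} \left(- \frac{1}{490}\right) = - \frac{83521}{39690}$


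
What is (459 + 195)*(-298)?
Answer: -194892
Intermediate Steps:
(459 + 195)*(-298) = 654*(-298) = -194892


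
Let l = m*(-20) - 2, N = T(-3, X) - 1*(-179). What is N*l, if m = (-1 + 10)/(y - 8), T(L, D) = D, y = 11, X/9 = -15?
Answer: -2728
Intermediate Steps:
X = -135 (X = 9*(-15) = -135)
m = 3 (m = (-1 + 10)/(11 - 8) = 9/3 = 9*(⅓) = 3)
N = 44 (N = -135 - 1*(-179) = -135 + 179 = 44)
l = -62 (l = 3*(-20) - 2 = -60 - 2 = -62)
N*l = 44*(-62) = -2728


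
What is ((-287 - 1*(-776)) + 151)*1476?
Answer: 944640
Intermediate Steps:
((-287 - 1*(-776)) + 151)*1476 = ((-287 + 776) + 151)*1476 = (489 + 151)*1476 = 640*1476 = 944640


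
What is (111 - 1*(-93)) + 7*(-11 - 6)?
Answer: 85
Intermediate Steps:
(111 - 1*(-93)) + 7*(-11 - 6) = (111 + 93) + 7*(-17) = 204 - 119 = 85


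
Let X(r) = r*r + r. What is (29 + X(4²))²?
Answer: 90601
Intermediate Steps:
X(r) = r + r² (X(r) = r² + r = r + r²)
(29 + X(4²))² = (29 + 4²*(1 + 4²))² = (29 + 16*(1 + 16))² = (29 + 16*17)² = (29 + 272)² = 301² = 90601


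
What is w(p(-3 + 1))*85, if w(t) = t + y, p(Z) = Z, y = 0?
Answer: -170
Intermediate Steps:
w(t) = t (w(t) = t + 0 = t)
w(p(-3 + 1))*85 = (-3 + 1)*85 = -2*85 = -170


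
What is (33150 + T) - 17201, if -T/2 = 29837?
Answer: -43725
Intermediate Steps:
T = -59674 (T = -2*29837 = -59674)
(33150 + T) - 17201 = (33150 - 59674) - 17201 = -26524 - 17201 = -43725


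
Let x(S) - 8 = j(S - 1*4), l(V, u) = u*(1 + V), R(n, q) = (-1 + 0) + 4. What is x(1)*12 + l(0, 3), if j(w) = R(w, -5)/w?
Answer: 87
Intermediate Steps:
R(n, q) = 3 (R(n, q) = -1 + 4 = 3)
j(w) = 3/w
x(S) = 8 + 3/(-4 + S) (x(S) = 8 + 3/(S - 1*4) = 8 + 3/(S - 4) = 8 + 3/(-4 + S))
x(1)*12 + l(0, 3) = ((-29 + 8*1)/(-4 + 1))*12 + 3*(1 + 0) = ((-29 + 8)/(-3))*12 + 3*1 = -⅓*(-21)*12 + 3 = 7*12 + 3 = 84 + 3 = 87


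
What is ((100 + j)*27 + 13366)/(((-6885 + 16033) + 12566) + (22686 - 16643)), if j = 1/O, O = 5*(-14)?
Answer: 1124593/1942990 ≈ 0.57880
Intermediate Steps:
O = -70
j = -1/70 (j = 1/(-70) = -1/70 ≈ -0.014286)
((100 + j)*27 + 13366)/(((-6885 + 16033) + 12566) + (22686 - 16643)) = ((100 - 1/70)*27 + 13366)/(((-6885 + 16033) + 12566) + (22686 - 16643)) = ((6999/70)*27 + 13366)/((9148 + 12566) + 6043) = (188973/70 + 13366)/(21714 + 6043) = (1124593/70)/27757 = (1124593/70)*(1/27757) = 1124593/1942990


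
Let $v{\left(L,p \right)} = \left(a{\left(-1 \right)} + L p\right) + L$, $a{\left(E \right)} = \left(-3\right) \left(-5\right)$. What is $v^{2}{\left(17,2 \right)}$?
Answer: $4356$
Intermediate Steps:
$a{\left(E \right)} = 15$
$v{\left(L,p \right)} = 15 + L + L p$ ($v{\left(L,p \right)} = \left(15 + L p\right) + L = 15 + L + L p$)
$v^{2}{\left(17,2 \right)} = \left(15 + 17 + 17 \cdot 2\right)^{2} = \left(15 + 17 + 34\right)^{2} = 66^{2} = 4356$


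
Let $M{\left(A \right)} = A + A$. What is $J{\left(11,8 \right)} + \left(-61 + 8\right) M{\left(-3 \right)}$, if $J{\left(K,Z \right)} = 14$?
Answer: $332$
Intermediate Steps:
$M{\left(A \right)} = 2 A$
$J{\left(11,8 \right)} + \left(-61 + 8\right) M{\left(-3 \right)} = 14 + \left(-61 + 8\right) 2 \left(-3\right) = 14 - -318 = 14 + 318 = 332$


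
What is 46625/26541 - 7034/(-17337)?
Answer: 331675673/153380439 ≈ 2.1624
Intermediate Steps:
46625/26541 - 7034/(-17337) = 46625*(1/26541) - 7034*(-1/17337) = 46625/26541 + 7034/17337 = 331675673/153380439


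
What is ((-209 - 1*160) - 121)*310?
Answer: -151900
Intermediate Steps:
((-209 - 1*160) - 121)*310 = ((-209 - 160) - 121)*310 = (-369 - 121)*310 = -490*310 = -151900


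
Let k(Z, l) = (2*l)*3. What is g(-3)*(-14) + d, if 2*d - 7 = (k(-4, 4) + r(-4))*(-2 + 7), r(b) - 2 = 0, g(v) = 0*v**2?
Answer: 137/2 ≈ 68.500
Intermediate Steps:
g(v) = 0
r(b) = 2 (r(b) = 2 + 0 = 2)
k(Z, l) = 6*l
d = 137/2 (d = 7/2 + ((6*4 + 2)*(-2 + 7))/2 = 7/2 + ((24 + 2)*5)/2 = 7/2 + (26*5)/2 = 7/2 + (1/2)*130 = 7/2 + 65 = 137/2 ≈ 68.500)
g(-3)*(-14) + d = 0*(-14) + 137/2 = 0 + 137/2 = 137/2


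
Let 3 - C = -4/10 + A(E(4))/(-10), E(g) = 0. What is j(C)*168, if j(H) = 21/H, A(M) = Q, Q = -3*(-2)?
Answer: 882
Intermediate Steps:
Q = 6
A(M) = 6
C = 4 (C = 3 - (-4/10 + 6/(-10)) = 3 - (-4*⅒ + 6*(-⅒)) = 3 - (-⅖ - ⅗) = 3 - 1*(-1) = 3 + 1 = 4)
j(C)*168 = (21/4)*168 = 882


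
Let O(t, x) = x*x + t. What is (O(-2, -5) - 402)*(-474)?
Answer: 179646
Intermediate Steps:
O(t, x) = t + x² (O(t, x) = x² + t = t + x²)
(O(-2, -5) - 402)*(-474) = ((-2 + (-5)²) - 402)*(-474) = ((-2 + 25) - 402)*(-474) = (23 - 402)*(-474) = -379*(-474) = 179646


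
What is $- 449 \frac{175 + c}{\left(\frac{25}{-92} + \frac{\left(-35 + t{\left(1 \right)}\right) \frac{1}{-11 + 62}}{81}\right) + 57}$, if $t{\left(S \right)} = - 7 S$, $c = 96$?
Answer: $- \frac{15414782436}{7185275} \approx -2145.3$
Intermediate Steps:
$- 449 \frac{175 + c}{\left(\frac{25}{-92} + \frac{\left(-35 + t{\left(1 \right)}\right) \frac{1}{-11 + 62}}{81}\right) + 57} = - 449 \frac{175 + 96}{\left(\frac{25}{-92} + \frac{\left(-35 - 7\right) \frac{1}{-11 + 62}}{81}\right) + 57} = - 449 \frac{271}{\left(25 \left(- \frac{1}{92}\right) + \frac{-35 - 7}{51} \cdot \frac{1}{81}\right) + 57} = - 449 \frac{271}{\left(- \frac{25}{92} + \left(-42\right) \frac{1}{51} \cdot \frac{1}{81}\right) + 57} = - 449 \frac{271}{\left(- \frac{25}{92} - \frac{14}{1377}\right) + 57} = - 449 \frac{271}{- \frac{35713}{126684} + 57} = - 449 \frac{271}{\frac{7185275}{126684}} = - 449 \cdot 271 \cdot \frac{126684}{7185275} = \left(-449\right) \frac{34331364}{7185275} = - \frac{15414782436}{7185275}$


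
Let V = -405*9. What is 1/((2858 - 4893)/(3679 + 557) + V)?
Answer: -4236/15442255 ≈ -0.00027431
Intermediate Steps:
V = -3645
1/((2858 - 4893)/(3679 + 557) + V) = 1/((2858 - 4893)/(3679 + 557) - 3645) = 1/(-2035/4236 - 3645) = 1/(-15442255/4236) = -4236/15442255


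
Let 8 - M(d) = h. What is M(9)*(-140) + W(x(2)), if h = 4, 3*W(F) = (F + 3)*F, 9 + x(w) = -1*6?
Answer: -500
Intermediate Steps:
x(w) = -15 (x(w) = -9 - 1*6 = -9 - 6 = -15)
W(F) = F*(3 + F)/3 (W(F) = ((F + 3)*F)/3 = ((3 + F)*F)/3 = (F*(3 + F))/3 = F*(3 + F)/3)
M(d) = 4 (M(d) = 8 - 1*4 = 8 - 4 = 4)
M(9)*(-140) + W(x(2)) = 4*(-140) + (1/3)*(-15)*(3 - 15) = -560 + (1/3)*(-15)*(-12) = -560 + 60 = -500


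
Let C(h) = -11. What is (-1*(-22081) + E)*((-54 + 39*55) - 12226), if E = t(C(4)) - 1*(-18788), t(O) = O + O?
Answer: -413984345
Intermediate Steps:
t(O) = 2*O
E = 18766 (E = 2*(-11) - 1*(-18788) = -22 + 18788 = 18766)
(-1*(-22081) + E)*((-54 + 39*55) - 12226) = (-1*(-22081) + 18766)*((-54 + 39*55) - 12226) = (22081 + 18766)*((-54 + 2145) - 12226) = 40847*(2091 - 12226) = 40847*(-10135) = -413984345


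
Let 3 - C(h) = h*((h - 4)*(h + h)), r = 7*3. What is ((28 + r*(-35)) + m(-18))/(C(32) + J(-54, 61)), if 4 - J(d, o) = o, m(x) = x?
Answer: 725/57398 ≈ 0.012631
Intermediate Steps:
J(d, o) = 4 - o
r = 21
C(h) = 3 - 2*h²*(-4 + h) (C(h) = 3 - h*(h - 4)*(h + h) = 3 - h*(-4 + h)*(2*h) = 3 - h*2*h*(-4 + h) = 3 - 2*h²*(-4 + h))
((28 + r*(-35)) + m(-18))/(C(32) + J(-54, 61)) = ((28 + 21*(-35)) - 18)/((3 - 2*32³ + 8*32²) + (4 - 1*61)) = ((28 - 735) - 18)/((3 - 2*32768 + 8*1024) + (4 - 61)) = (-707 - 18)/((3 - 65536 + 8192) - 57) = -725/(-57341 - 57) = -725/(-57398) = -725*(-1/57398) = 725/57398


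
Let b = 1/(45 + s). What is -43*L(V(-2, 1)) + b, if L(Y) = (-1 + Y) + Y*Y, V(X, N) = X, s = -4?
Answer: -1762/41 ≈ -42.976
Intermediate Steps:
b = 1/41 (b = 1/(45 - 4) = 1/41 ≈ 0.024390)
L(Y) = -1 + Y + Y**2 (L(Y) = (-1 + Y) + Y**2 = -1 + Y + Y**2)
-43*L(V(-2, 1)) + b = -43*(-1 - 2 + (-2)**2) + 1/41 = -43*(-1 - 2 + 4) + 1/41 = -43*1 + 1/41 = -43 + 1/41 = -1762/41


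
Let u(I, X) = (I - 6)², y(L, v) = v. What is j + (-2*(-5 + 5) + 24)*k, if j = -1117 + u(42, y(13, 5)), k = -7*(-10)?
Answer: 1859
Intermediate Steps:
k = 70
u(I, X) = (-6 + I)²
j = 179 (j = -1117 + (-6 + 42)² = -1117 + 36² = -1117 + 1296 = 179)
j + (-2*(-5 + 5) + 24)*k = 179 + (-2*(-5 + 5) + 24)*70 = 179 + (-2*0 + 24)*70 = 179 + (0 + 24)*70 = 179 + 24*70 = 179 + 1680 = 1859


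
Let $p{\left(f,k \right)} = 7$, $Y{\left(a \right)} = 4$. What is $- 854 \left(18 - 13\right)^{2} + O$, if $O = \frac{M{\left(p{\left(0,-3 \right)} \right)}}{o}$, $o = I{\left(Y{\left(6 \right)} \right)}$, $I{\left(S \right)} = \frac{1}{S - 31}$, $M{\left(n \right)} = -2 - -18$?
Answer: $-21782$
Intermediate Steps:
$M{\left(n \right)} = 16$ ($M{\left(n \right)} = -2 + 18 = 16$)
$I{\left(S \right)} = \frac{1}{-31 + S}$
$o = - \frac{1}{27}$ ($o = \frac{1}{-31 + 4} = \frac{1}{-27} = - \frac{1}{27} \approx -0.037037$)
$O = -432$ ($O = \frac{16}{- \frac{1}{27}} = 16 \left(-27\right) = -432$)
$- 854 \left(18 - 13\right)^{2} + O = - 854 \left(18 - 13\right)^{2} - 432 = - 854 \cdot 5^{2} - 432 = \left(-854\right) 25 - 432 = -21350 - 432 = -21782$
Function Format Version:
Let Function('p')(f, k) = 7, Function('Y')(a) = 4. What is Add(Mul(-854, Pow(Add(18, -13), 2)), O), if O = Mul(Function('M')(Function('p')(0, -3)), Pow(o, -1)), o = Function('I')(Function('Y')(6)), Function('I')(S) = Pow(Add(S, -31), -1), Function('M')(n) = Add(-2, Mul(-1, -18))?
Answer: -21782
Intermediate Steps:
Function('M')(n) = 16 (Function('M')(n) = Add(-2, 18) = 16)
Function('I')(S) = Pow(Add(-31, S), -1)
o = Rational(-1, 27) (o = Pow(Add(-31, 4), -1) = Pow(-27, -1) = Rational(-1, 27) ≈ -0.037037)
O = -432 (O = Mul(16, Pow(Rational(-1, 27), -1)) = Mul(16, -27) = -432)
Add(Mul(-854, Pow(Add(18, -13), 2)), O) = Add(Mul(-854, Pow(Add(18, -13), 2)), -432) = Add(Mul(-854, Pow(5, 2)), -432) = Add(Mul(-854, 25), -432) = Add(-21350, -432) = -21782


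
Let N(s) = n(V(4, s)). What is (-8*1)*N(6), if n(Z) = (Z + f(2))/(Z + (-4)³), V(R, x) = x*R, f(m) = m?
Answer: 26/5 ≈ 5.2000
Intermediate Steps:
V(R, x) = R*x
n(Z) = (2 + Z)/(-64 + Z) (n(Z) = (Z + 2)/(Z + (-4)³) = (2 + Z)/(Z - 64) = (2 + Z)/(-64 + Z))
N(s) = (2 + 4*s)/(-64 + 4*s)
(-8*1)*N(6) = (-8*1)*((½ + 6)/(-16 + 6)) = -8*13/((-10)*2) = -(-4)*13/(5*2) = -8*(-13/20) = 26/5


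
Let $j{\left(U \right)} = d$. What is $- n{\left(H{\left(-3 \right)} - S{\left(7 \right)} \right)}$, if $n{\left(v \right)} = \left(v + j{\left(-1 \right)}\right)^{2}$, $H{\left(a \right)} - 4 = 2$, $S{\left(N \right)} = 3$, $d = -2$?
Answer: $-1$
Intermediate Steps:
$j{\left(U \right)} = -2$
$H{\left(a \right)} = 6$ ($H{\left(a \right)} = 4 + 2 = 6$)
$n{\left(v \right)} = \left(-2 + v\right)^{2}$ ($n{\left(v \right)} = \left(v - 2\right)^{2} = \left(-2 + v\right)^{2}$)
$- n{\left(H{\left(-3 \right)} - S{\left(7 \right)} \right)} = - \left(-2 + \left(6 - 3\right)\right)^{2} = - \left(-2 + 3\right)^{2} = - 1^{2} = \left(-1\right) 1 = -1$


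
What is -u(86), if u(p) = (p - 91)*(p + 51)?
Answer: 685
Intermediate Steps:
u(p) = (-91 + p)*(51 + p)
-u(86) = -(-4641 + 86² - 40*86) = -(-4641 + 7396 - 3440) = -1*(-685) = 685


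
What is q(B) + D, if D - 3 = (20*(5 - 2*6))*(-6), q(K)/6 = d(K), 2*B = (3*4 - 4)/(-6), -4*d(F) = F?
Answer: 844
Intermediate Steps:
d(F) = -F/4
B = -2/3 (B = ((3*4 - 4)/(-6))/2 = ((12 - 4)*(-1/6))/2 = (8*(-1/6))/2 = (1/2)*(-4/3) = -2/3 ≈ -0.66667)
q(K) = -3*K/2 (q(K) = 6*(-K/4) = -3*K/2)
D = 843 (D = 3 + (20*(5 - 2*6))*(-6) = 3 + (20*(5 - 12))*(-6) = 3 + (20*(-7))*(-6) = 3 - 140*(-6) = 3 + 840 = 843)
q(B) + D = -3/2*(-2/3) + 843 = 1 + 843 = 844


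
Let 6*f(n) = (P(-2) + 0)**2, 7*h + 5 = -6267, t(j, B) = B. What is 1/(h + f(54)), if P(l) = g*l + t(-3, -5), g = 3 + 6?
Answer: -6/4847 ≈ -0.0012379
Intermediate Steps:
h = -896 (h = -5/7 + (1/7)*(-6267) = -5/7 - 6267/7 = -896)
g = 9
P(l) = -5 + 9*l (P(l) = 9*l - 5 = -5 + 9*l)
f(n) = 529/6 (f(n) = ((-5 + 9*(-2)) + 0)**2/6 = ((-5 - 18) + 0)**2/6 = (-23 + 0)**2/6 = (1/6)*(-23)**2 = (1/6)*529 = 529/6)
1/(h + f(54)) = 1/(-896 + 529/6) = 1/(-4847/6) = -6/4847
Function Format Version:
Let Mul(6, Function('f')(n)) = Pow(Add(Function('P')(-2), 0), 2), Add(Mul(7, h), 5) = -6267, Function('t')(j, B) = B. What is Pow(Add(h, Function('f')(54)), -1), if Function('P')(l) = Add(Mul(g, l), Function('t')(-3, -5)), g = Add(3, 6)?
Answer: Rational(-6, 4847) ≈ -0.0012379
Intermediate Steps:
h = -896 (h = Add(Rational(-5, 7), Mul(Rational(1, 7), -6267)) = Add(Rational(-5, 7), Rational(-6267, 7)) = -896)
g = 9
Function('P')(l) = Add(-5, Mul(9, l)) (Function('P')(l) = Add(Mul(9, l), -5) = Add(-5, Mul(9, l)))
Function('f')(n) = Rational(529, 6) (Function('f')(n) = Mul(Rational(1, 6), Pow(Add(Add(-5, Mul(9, -2)), 0), 2)) = Mul(Rational(1, 6), Pow(Add(Add(-5, -18), 0), 2)) = Mul(Rational(1, 6), Pow(Add(-23, 0), 2)) = Mul(Rational(1, 6), Pow(-23, 2)) = Mul(Rational(1, 6), 529) = Rational(529, 6))
Pow(Add(h, Function('f')(54)), -1) = Pow(Add(-896, Rational(529, 6)), -1) = Pow(Rational(-4847, 6), -1) = Rational(-6, 4847)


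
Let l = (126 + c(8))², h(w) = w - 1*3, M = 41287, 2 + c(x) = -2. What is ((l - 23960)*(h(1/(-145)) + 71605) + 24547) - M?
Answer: -94232082264/145 ≈ -6.4988e+8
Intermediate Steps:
c(x) = -4 (c(x) = -2 - 2 = -4)
h(w) = -3 + w (h(w) = w - 3 = -3 + w)
l = 14884 (l = (126 - 4)² = 122² = 14884)
((l - 23960)*(h(1/(-145)) + 71605) + 24547) - M = ((14884 - 23960)*((-3 + 1/(-145)) + 71605) + 24547) - 1*41287 = (-9076*((-3 - 1/145) + 71605) + 24547) - 41287 = (-9076*(-436/145 + 71605) + 24547) - 41287 = (-9076*10382289/145 + 24547) - 41287 = (-94229654964/145 + 24547) - 41287 = -94226095649/145 - 41287 = -94232082264/145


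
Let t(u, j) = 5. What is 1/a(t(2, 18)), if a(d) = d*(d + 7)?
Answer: 1/60 ≈ 0.016667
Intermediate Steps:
a(d) = d*(7 + d)
1/a(t(2, 18)) = 1/(5*(7 + 5)) = 1/(5*12) = 1/60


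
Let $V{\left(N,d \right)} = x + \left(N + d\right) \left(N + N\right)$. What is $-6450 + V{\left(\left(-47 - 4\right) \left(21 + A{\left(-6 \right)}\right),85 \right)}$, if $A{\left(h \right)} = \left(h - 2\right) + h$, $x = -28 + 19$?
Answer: $187749$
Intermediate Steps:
$x = -9$
$A{\left(h \right)} = -2 + 2 h$ ($A{\left(h \right)} = \left(-2 + h\right) + h = -2 + 2 h$)
$V{\left(N,d \right)} = -9 + 2 N \left(N + d\right)$ ($V{\left(N,d \right)} = -9 + \left(N + d\right) \left(N + N\right) = -9 + \left(N + d\right) 2 N = -9 + 2 N \left(N + d\right)$)
$-6450 + V{\left(\left(-47 - 4\right) \left(21 + A{\left(-6 \right)}\right),85 \right)} = -6450 + \left(-9 + 2 \left(\left(-47 - 4\right) \left(21 + \left(-2 + 2 \left(-6\right)\right)\right)\right)^{2} + 2 \left(-47 - 4\right) \left(21 + \left(-2 + 2 \left(-6\right)\right)\right) 85\right) = -6450 + \left(-9 + 2 \left(- 51 \left(21 - 14\right)\right)^{2} + 2 \left(- 51 \left(21 - 14\right)\right) 85\right) = -6450 + \left(-9 + 2 \left(\left(-51\right) 7\right)^{2} + 2 \left(\left(-51\right) 7\right) 85\right) = -6450 + \left(-9 + 2 \left(-357\right)^{2} + 2 \left(-357\right) 85\right) = -6450 - -194199 = -6450 + 194199 = 187749$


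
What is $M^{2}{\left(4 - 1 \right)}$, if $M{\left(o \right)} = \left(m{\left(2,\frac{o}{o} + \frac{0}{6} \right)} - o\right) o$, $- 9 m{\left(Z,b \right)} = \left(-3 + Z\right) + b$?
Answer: $81$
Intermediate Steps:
$m{\left(Z,b \right)} = \frac{1}{3} - \frac{Z}{9} - \frac{b}{9}$ ($m{\left(Z,b \right)} = - \frac{\left(-3 + Z\right) + b}{9} = - \frac{-3 + Z + b}{9} = \frac{1}{3} - \frac{Z}{9} - \frac{b}{9}$)
$M{\left(o \right)} = - o^{2}$ ($M{\left(o \right)} = \left(\left(\frac{1}{3} - \frac{2}{9} - \frac{\frac{o}{o} + \frac{0}{6}}{9}\right) - o\right) o = \left(\left(\frac{1}{3} - \frac{2}{9} - \frac{1 + 0 \cdot \frac{1}{6}}{9}\right) - o\right) o = \left(\left(\frac{1}{3} - \frac{2}{9} - \frac{1 + 0}{9}\right) - o\right) o = \left(\left(\frac{1}{3} - \frac{2}{9} - \frac{1}{9}\right) - o\right) o = \left(0 - o\right) o = - o o = - o^{2}$)
$M^{2}{\left(4 - 1 \right)} = \left(- \left(4 - 1\right)^{2}\right)^{2} = \left(- 3^{2}\right)^{2} = \left(\left(-1\right) 9\right)^{2} = \left(-9\right)^{2} = 81$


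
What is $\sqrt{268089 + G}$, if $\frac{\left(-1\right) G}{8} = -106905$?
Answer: $\sqrt{1123329} \approx 1059.9$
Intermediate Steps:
$G = 855240$ ($G = \left(-8\right) \left(-106905\right) = 855240$)
$\sqrt{268089 + G} = \sqrt{268089 + 855240} = \sqrt{1123329}$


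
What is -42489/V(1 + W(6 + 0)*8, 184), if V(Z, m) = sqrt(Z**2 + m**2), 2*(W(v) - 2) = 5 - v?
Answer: -42489*sqrt(1361)/6805 ≈ -230.34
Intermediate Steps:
W(v) = 9/2 - v/2 (W(v) = 2 + (5 - v)/2 = 2 + (5/2 - v/2) = 9/2 - v/2)
-42489/V(1 + W(6 + 0)*8, 184) = -42489/sqrt((1 + (9/2 - (6 + 0)/2)*8)**2 + 184**2) = -42489/sqrt((1 + (9/2 - 1/2*6)*8)**2 + 33856) = -42489/sqrt((1 + (9/2 - 3)*8)**2 + 33856) = -42489/sqrt((1 + (3/2)*8)**2 + 33856) = -42489/sqrt((1 + 12)**2 + 33856) = -42489/sqrt(13**2 + 33856) = -42489/sqrt(169 + 33856) = -42489*sqrt(1361)/6805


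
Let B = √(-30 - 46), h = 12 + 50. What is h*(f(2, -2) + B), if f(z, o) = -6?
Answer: -372 + 124*I*√19 ≈ -372.0 + 540.5*I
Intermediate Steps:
h = 62
B = 2*I*√19 (B = √(-76) = 2*I*√19 ≈ 8.7178*I)
h*(f(2, -2) + B) = 62*(-6 + 2*I*√19) = -372 + 124*I*√19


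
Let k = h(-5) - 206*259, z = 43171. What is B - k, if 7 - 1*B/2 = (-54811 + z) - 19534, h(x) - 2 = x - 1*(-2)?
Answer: 115717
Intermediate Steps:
h(x) = 4 + x (h(x) = 2 + (x - 1*(-2)) = 2 + (x + 2) = 2 + (2 + x) = 4 + x)
k = -53355 (k = (4 - 5) - 206*259 = -1 - 53354 = -53355)
B = 62362 (B = 14 - 2*((-54811 + 43171) - 19534) = 14 - 2*(-11640 - 19534) = 14 - 2*(-31174) = 14 + 62348 = 62362)
B - k = 62362 - 1*(-53355) = 62362 + 53355 = 115717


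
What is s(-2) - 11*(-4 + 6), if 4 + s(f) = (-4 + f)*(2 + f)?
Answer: -26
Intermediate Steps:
s(f) = -4 + (-4 + f)*(2 + f)
s(-2) - 11*(-4 + 6) = (-12 + (-2)**2 - 2*(-2)) - 11*(-4 + 6) = (-12 + 4 + 4) - 11*2 = -4 - 22 = -26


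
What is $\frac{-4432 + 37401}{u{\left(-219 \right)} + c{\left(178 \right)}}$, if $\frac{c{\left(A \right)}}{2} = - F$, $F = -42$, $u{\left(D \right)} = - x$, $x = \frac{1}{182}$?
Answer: $\frac{6000358}{15287} \approx 392.51$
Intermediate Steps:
$x = \frac{1}{182} \approx 0.0054945$
$u{\left(D \right)} = - \frac{1}{182}$ ($u{\left(D \right)} = \left(-1\right) \frac{1}{182} = - \frac{1}{182}$)
$c{\left(A \right)} = 84$ ($c{\left(A \right)} = 2 \left(\left(-1\right) \left(-42\right)\right) = 2 \cdot 42 = 84$)
$\frac{-4432 + 37401}{u{\left(-219 \right)} + c{\left(178 \right)}} = \frac{-4432 + 37401}{- \frac{1}{182} + 84} = \frac{32969}{\frac{15287}{182}} = 32969 \cdot \frac{182}{15287} = \frac{6000358}{15287}$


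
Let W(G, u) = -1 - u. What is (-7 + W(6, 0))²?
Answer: 64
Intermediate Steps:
(-7 + W(6, 0))² = (-7 + (-1 - 1*0))² = (-7 + (-1 + 0))² = (-7 - 1)² = (-8)² = 64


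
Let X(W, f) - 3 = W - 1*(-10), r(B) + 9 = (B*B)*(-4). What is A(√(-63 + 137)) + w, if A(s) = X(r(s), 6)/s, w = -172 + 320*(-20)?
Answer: -6572 - 146*√74/37 ≈ -6605.9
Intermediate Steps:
w = -6572 (w = -172 - 6400 = -6572)
r(B) = -9 - 4*B² (r(B) = -9 + (B*B)*(-4) = -9 + B²*(-4) = -9 - 4*B²)
X(W, f) = 13 + W (X(W, f) = 3 + (W - 1*(-10)) = 3 + (W + 10) = 3 + (10 + W) = 13 + W)
A(s) = (4 - 4*s²)/s (A(s) = (13 + (-9 - 4*s²))/s = (4 - 4*s²)/s)
A(√(-63 + 137)) + w = (-4*√(-63 + 137) + 4/(√(-63 + 137))) - 6572 = (-4*√74 + 4/(√74)) - 6572 = (-4*√74 + 4*(√74/74)) - 6572 = (-4*√74 + 2*√74/37) - 6572 = -146*√74/37 - 6572 = -6572 - 146*√74/37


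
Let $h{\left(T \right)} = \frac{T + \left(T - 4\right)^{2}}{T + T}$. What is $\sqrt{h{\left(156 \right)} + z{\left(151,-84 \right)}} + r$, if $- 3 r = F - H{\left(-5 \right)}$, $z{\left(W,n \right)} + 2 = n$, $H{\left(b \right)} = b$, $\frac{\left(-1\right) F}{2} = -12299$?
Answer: $-8201 + \frac{i \sqrt{69654}}{78} \approx -8201.0 + 3.3836 i$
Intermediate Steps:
$F = 24598$ ($F = \left(-2\right) \left(-12299\right) = 24598$)
$z{\left(W,n \right)} = -2 + n$
$h{\left(T \right)} = \frac{T + \left(-4 + T\right)^{2}}{2 T}$
$r = -8201$ ($r = - \frac{24598 - -5}{3} = - \frac{24598 + 5}{3} = \left(- \frac{1}{3}\right) 24603 = -8201$)
$\sqrt{h{\left(156 \right)} + z{\left(151,-84 \right)}} + r = \sqrt{\frac{156 + \left(-4 + 156\right)^{2}}{2 \cdot 156} - 86} - 8201 = \sqrt{\frac{1}{2} \cdot \frac{1}{156} \left(156 + 152^{2}\right) - 86} - 8201 = \sqrt{\frac{1}{2} \cdot \frac{1}{156} \left(156 + 23104\right) - 86} - 8201 = \sqrt{\frac{1}{2} \cdot \frac{1}{156} \cdot 23260 - 86} - 8201 = \sqrt{\frac{5815}{78} - 86} - 8201 = \sqrt{- \frac{893}{78}} - 8201 = \frac{i \sqrt{69654}}{78} - 8201 = -8201 + \frac{i \sqrt{69654}}{78}$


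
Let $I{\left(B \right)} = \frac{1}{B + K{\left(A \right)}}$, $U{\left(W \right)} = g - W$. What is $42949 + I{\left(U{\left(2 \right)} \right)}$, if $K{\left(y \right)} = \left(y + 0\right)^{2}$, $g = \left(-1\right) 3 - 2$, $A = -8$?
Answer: $\frac{2448094}{57} \approx 42949.0$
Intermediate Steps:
$g = -5$ ($g = -3 - 2 = -5$)
$U{\left(W \right)} = -5 - W$
$K{\left(y \right)} = y^{2}$
$I{\left(B \right)} = \frac{1}{64 + B}$ ($I{\left(B \right)} = \frac{1}{B + \left(-8\right)^{2}} = \frac{1}{B + 64} = \frac{1}{64 + B}$)
$42949 + I{\left(U{\left(2 \right)} \right)} = 42949 + \frac{1}{64 - 7} = 42949 + \frac{1}{57} = \frac{2448094}{57}$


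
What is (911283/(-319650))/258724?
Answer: -303761/27567042200 ≈ -1.1019e-5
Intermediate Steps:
(911283/(-319650))/258724 = (911283*(-1/319650))*(1/258724) = -303761/106550*1/258724 = -303761/27567042200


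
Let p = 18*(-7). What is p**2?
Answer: 15876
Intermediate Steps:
p = -126
p**2 = (-126)**2 = 15876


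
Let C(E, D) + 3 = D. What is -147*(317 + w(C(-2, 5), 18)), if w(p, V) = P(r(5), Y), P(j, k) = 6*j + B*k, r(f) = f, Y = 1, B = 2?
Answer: -51303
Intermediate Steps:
P(j, k) = 2*k + 6*j (P(j, k) = 6*j + 2*k = 2*k + 6*j)
C(E, D) = -3 + D
w(p, V) = 32 (w(p, V) = 2*1 + 6*5 = 2 + 30 = 32)
-147*(317 + w(C(-2, 5), 18)) = -147*(317 + 32) = -147*349 = -51303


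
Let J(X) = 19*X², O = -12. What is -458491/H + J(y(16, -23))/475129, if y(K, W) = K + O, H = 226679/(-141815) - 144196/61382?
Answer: 20173335295637252593/173690816537013 ≈ 1.1615e+5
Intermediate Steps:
H = -365565597/92605195 (H = 226679*(-1/141815) - 144196*1/61382 = -226679/141815 - 1534/653 = -365565597/92605195 ≈ -3.9476)
y(K, W) = -12 + K (y(K, W) = K - 12 = -12 + K)
-458491/H + J(y(16, -23))/475129 = -458491/(-365565597/92605195) + (19*(-12 + 16)²)/475129 = -458491*(-92605195/365565597) + (19*4²)*(1/475129) = 42458648460745/365565597 + (19*16)*(1/475129) = 42458648460745/365565597 + 304*(1/475129) = 42458648460745/365565597 + 304/475129 = 20173335295637252593/173690816537013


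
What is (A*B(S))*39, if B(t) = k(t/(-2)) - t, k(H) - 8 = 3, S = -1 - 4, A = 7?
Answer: 4368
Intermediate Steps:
S = -5
k(H) = 11 (k(H) = 8 + 3 = 11)
B(t) = 11 - t
(A*B(S))*39 = (7*(11 - 1*(-5)))*39 = (7*(11 + 5))*39 = (7*16)*39 = 112*39 = 4368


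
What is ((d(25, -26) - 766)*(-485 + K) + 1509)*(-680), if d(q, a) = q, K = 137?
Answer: -176376360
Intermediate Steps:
((d(25, -26) - 766)*(-485 + K) + 1509)*(-680) = ((25 - 766)*(-485 + 137) + 1509)*(-680) = (-741*(-348) + 1509)*(-680) = (257868 + 1509)*(-680) = 259377*(-680) = -176376360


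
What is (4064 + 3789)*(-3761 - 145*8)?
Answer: -38644613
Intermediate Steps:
(4064 + 3789)*(-3761 - 145*8) = 7853*(-3761 - 1160) = 7853*(-4921) = -38644613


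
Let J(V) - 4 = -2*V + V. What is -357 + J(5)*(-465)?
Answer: 108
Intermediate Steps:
J(V) = 4 - V (J(V) = 4 + (-2*V + V) = 4 - V)
-357 + J(5)*(-465) = -357 + (4 - 1*5)*(-465) = -357 + (4 - 5)*(-465) = -357 - 1*(-465) = -357 + 465 = 108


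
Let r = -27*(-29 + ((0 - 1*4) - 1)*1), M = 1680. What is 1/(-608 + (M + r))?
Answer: 1/1990 ≈ 0.00050251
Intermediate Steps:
r = 918 (r = -27*(-29 + ((0 - 4) - 1)*1) = -27*(-29 + (-4 - 1)*1) = -27*(-29 - 5*1) = -27*(-29 - 5) = -27*(-34) = 918)
1/(-608 + (M + r)) = 1/(-608 + (1680 + 918)) = 1/(-608 + 2598) = 1/1990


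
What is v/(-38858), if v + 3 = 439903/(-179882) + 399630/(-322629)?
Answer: 129305719327/751709950024508 ≈ 0.00017202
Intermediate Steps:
v = -129305719327/19345049926 (v = -3 + (439903/(-179882) + 399630/(-322629)) = -3 + (439903*(-1/179882) + 399630*(-1/322629)) = -3 + (-439903/179882 - 133210/107543) = -3 - 71270569549/19345049926 = -129305719327/19345049926 ≈ -6.6842)
v/(-38858) = -129305719327/19345049926/(-38858) = -129305719327/19345049926*(-1/38858) = 129305719327/751709950024508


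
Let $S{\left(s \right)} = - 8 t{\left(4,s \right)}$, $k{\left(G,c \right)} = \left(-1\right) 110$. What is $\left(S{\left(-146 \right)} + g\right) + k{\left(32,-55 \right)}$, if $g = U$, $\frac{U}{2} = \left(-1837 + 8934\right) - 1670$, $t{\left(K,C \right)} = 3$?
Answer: $10720$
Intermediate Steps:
$k{\left(G,c \right)} = -110$
$S{\left(s \right)} = -24$ ($S{\left(s \right)} = \left(-8\right) 3 = -24$)
$U = 10854$ ($U = 2 \left(\left(-1837 + 8934\right) - 1670\right) = 2 \left(7097 - 1670\right) = 2 \cdot 5427 = 10854$)
$g = 10854$
$\left(S{\left(-146 \right)} + g\right) + k{\left(32,-55 \right)} = \left(-24 + 10854\right) - 110 = 10830 - 110 = 10720$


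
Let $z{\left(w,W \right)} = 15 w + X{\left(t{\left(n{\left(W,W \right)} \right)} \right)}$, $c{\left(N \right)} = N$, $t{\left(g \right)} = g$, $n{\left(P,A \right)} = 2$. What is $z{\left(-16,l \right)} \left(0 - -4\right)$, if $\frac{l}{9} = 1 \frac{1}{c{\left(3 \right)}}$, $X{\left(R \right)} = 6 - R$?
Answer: $-944$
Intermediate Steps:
$l = 3$ ($l = 9 \cdot 1 \cdot \frac{1}{3} = 9 \cdot \frac{1}{3} = 3$)
$z{\left(w,W \right)} = 4 + 15 w$ ($z{\left(w,W \right)} = 15 w + \left(6 - 2\right) = 15 w + 4 = 4 + 15 w$)
$z{\left(-16,l \right)} \left(0 - -4\right) = \left(4 + 15 \left(-16\right)\right) \left(0 - -4\right) = \left(4 - 240\right) \left(0 + 4\right) = \left(-236\right) 4 = -944$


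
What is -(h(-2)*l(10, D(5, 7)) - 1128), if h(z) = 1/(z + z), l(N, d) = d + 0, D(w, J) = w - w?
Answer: 1128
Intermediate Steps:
D(w, J) = 0
l(N, d) = d
h(z) = 1/(2*z)
-(h(-2)*l(10, D(5, 7)) - 1128) = -(((½)/(-2))*0 - 1128) = -(((½)*(-½))*0 - 1128) = -(-¼*0 - 1128) = -(0 - 1128) = -1*(-1128) = 1128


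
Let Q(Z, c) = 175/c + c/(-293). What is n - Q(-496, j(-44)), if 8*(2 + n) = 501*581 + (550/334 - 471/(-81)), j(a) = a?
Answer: 4230457523669/116260056 ≈ 36388.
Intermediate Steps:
Q(Z, c) = 175/c - c/293 (Q(Z, c) = 175/c + c*(-1/293) = 175/c - c/293)
n = 1312445729/36072 (n = -2 + (501*581 + (550/334 - 471/(-81)))/8 = -2 + (291081 + (550*(1/334) - 471*(-1/81)))/8 = -2 + (291081 + (275/167 + 157/27))/8 = -2 + (291081 + 33644/4509)/8 = -2 + (1/8)*(1312517873/4509) = -2 + 1312517873/36072 = 1312445729/36072 ≈ 36384.)
n - Q(-496, j(-44)) = 1312445729/36072 - (175/(-44) - 1/293*(-44)) = 1312445729/36072 - (175*(-1/44) + 44/293) = 1312445729/36072 - (-175/44 + 44/293) = 1312445729/36072 - 1*(-49339/12892) = 1312445729/36072 + 49339/12892 = 4230457523669/116260056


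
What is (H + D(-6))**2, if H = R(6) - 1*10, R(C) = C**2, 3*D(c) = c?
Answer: 576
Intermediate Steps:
D(c) = c/3
H = 26 (H = 6**2 - 1*10 = 36 - 10 = 26)
(H + D(-6))**2 = (26 + (1/3)*(-6))**2 = (26 - 2)**2 = 24**2 = 576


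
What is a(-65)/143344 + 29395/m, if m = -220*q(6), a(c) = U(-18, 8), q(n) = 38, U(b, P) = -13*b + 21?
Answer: -6193331/1762288 ≈ -3.5144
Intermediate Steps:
U(b, P) = 21 - 13*b
a(c) = 255 (a(c) = 21 - 13*(-18) = 21 + 234 = 255)
m = -8360 (m = -220*38 = -8360)
a(-65)/143344 + 29395/m = 255/143344 + 29395/(-8360) = 255*(1/143344) + 29395*(-1/8360) = 15/8432 - 5879/1672 = -6193331/1762288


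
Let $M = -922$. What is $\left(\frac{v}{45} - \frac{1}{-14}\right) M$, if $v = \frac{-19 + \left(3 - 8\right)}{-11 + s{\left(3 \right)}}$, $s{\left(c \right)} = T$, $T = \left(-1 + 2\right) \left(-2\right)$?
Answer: $- \frac{141527}{1365} \approx -103.68$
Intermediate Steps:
$T = -2$ ($T = 1 \left(-2\right) = -2$)
$s{\left(c \right)} = -2$
$v = \frac{24}{13}$ ($v = \frac{-19 + \left(3 - 8\right)}{-11 - 2} = \frac{-19 + \left(3 - 8\right)}{-13} = \left(-19 - 5\right) \left(- \frac{1}{13}\right) = \left(-24\right) \left(- \frac{1}{13}\right) = \frac{24}{13} \approx 1.8462$)
$\left(\frac{v}{45} - \frac{1}{-14}\right) M = \left(\frac{24}{13 \cdot 45} - \frac{1}{-14}\right) \left(-922\right) = \left(\frac{24}{13} \cdot \frac{1}{45} - - \frac{1}{14}\right) \left(-922\right) = \left(\frac{8}{195} + \frac{1}{14}\right) \left(-922\right) = \frac{307}{2730} \left(-922\right) = - \frac{141527}{1365}$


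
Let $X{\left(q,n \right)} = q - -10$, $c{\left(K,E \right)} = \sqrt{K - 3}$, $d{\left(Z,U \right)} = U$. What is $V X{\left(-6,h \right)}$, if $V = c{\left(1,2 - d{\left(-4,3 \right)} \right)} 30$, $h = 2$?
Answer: $120 i \sqrt{2} \approx 169.71 i$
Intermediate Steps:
$c{\left(K,E \right)} = \sqrt{-3 + K}$
$X{\left(q,n \right)} = 10 + q$ ($X{\left(q,n \right)} = q + 10 = 10 + q$)
$V = 30 i \sqrt{2}$ ($V = \sqrt{-3 + 1} \cdot 30 = \sqrt{-2} \cdot 30 = i \sqrt{2} \cdot 30 = 30 i \sqrt{2} \approx 42.426 i$)
$V X{\left(-6,h \right)} = 30 i \sqrt{2} \left(10 - 6\right) = 30 i \sqrt{2} \cdot 4 = 120 i \sqrt{2}$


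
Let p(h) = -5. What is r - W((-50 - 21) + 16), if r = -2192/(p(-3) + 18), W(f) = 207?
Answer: -4883/13 ≈ -375.62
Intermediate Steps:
r = -2192/13 (r = -2192/(-5 + 18) = -2192/13 ≈ -168.62)
r - W((-50 - 21) + 16) = -2192/13 - 1*207 = -2192/13 - 207 = -4883/13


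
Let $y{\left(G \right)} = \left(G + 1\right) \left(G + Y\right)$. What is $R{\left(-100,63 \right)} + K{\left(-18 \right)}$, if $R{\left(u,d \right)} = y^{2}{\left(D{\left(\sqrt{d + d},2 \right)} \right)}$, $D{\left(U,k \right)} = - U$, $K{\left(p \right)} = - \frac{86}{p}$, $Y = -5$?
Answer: $\frac{149956}{9} + 2904 \sqrt{14} \approx 27528.0$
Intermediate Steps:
$y{\left(G \right)} = \left(1 + G\right) \left(-5 + G\right)$ ($y{\left(G \right)} = \left(G + 1\right) \left(G - 5\right) = \left(1 + G\right) \left(-5 + G\right)$)
$R{\left(u,d \right)} = \left(-5 + 2 d + 4 \sqrt{2} \sqrt{d}\right)^{2}$ ($R{\left(u,d \right)} = \left(-5 + \left(- \sqrt{d + d}\right)^{2} - 4 \left(- \sqrt{d + d}\right)\right)^{2} = \left(-5 + \left(- \sqrt{2 d}\right)^{2} - 4 \left(- \sqrt{2 d}\right)\right)^{2} = \left(-5 + \left(- \sqrt{2} \sqrt{d}\right)^{2} - 4 \left(- \sqrt{2} \sqrt{d}\right)\right)^{2} = \left(-5 + 2 d + 4 \sqrt{2} \sqrt{d}\right)^{2}$)
$R{\left(-100,63 \right)} + K{\left(-18 \right)} = \left(-5 + 2 \cdot 63 + 4 \sqrt{2} \sqrt{63}\right)^{2} - \frac{86}{-18} = \left(-5 + 126 + 4 \sqrt{2} \cdot 3 \sqrt{7}\right)^{2} - - \frac{43}{9} = \left(-5 + 126 + 12 \sqrt{14}\right)^{2} + \frac{43}{9} = \left(121 + 12 \sqrt{14}\right)^{2} + \frac{43}{9} = \frac{43}{9} + \left(121 + 12 \sqrt{14}\right)^{2}$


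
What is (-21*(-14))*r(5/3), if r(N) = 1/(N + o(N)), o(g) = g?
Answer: 441/5 ≈ 88.200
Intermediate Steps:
r(N) = 1/(2*N) (r(N) = 1/(N + N) = 1/(2*N))
(-21*(-14))*r(5/3) = (-21*(-14))*(1/(2*((5/3)))) = 294*(1/(2*((5*(⅓))))) = 294*(1/(2*(5/3))) = 294*((½)*(⅗)) = 294*(3/10) = 441/5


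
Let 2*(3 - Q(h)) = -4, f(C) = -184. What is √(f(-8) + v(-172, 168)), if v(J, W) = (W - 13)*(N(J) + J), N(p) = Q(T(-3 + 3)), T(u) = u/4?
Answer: I*√26069 ≈ 161.46*I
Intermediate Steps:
T(u) = u/4 (T(u) = u*(¼) = u/4)
Q(h) = 5 (Q(h) = 3 - ½*(-4) = 3 + 2 = 5)
N(p) = 5
v(J, W) = (-13 + W)*(5 + J) (v(J, W) = (W - 13)*(5 + J) = (-13 + W)*(5 + J))
√(f(-8) + v(-172, 168)) = √(-184 + (-65 - 13*(-172) + 5*168 - 172*168)) = √(-184 + (-65 + 2236 + 840 - 28896)) = √(-184 - 25885) = √(-26069) = I*√26069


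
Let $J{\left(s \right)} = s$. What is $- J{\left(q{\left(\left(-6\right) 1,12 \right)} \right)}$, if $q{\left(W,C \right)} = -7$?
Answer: $7$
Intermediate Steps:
$- J{\left(q{\left(\left(-6\right) 1,12 \right)} \right)} = \left(-1\right) \left(-7\right) = 7$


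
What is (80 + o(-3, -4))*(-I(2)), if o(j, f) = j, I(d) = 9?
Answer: -693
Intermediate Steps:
(80 + o(-3, -4))*(-I(2)) = (80 - 3)*(-1*9) = 77*(-9) = -693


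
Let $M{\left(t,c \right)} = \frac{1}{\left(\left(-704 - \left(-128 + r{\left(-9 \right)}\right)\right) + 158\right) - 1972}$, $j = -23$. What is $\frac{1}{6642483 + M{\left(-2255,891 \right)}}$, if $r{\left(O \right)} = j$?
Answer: $\frac{2367}{15722757260} \approx 1.5055 \cdot 10^{-7}$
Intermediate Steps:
$r{\left(O \right)} = -23$
$M{\left(t,c \right)} = - \frac{1}{2367}$ ($M{\left(t,c \right)} = \frac{1}{\left(\left(-704 + \left(128 - -23\right)\right) + 158\right) - 1972} = \frac{1}{\left(\left(-704 + \left(128 + 23\right)\right) + 158\right) - 1972} = \frac{1}{\left(\left(-704 + 151\right) + 158\right) - 1972} = \frac{1}{\left(-553 + 158\right) - 1972} = \frac{1}{-395 - 1972} = \frac{1}{-2367} = - \frac{1}{2367}$)
$\frac{1}{6642483 + M{\left(-2255,891 \right)}} = \frac{1}{6642483 - \frac{1}{2367}} = \frac{1}{\frac{15722757260}{2367}} = \frac{2367}{15722757260}$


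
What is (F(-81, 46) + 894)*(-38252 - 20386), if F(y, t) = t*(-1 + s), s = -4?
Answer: -38935632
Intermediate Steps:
F(y, t) = -5*t (F(y, t) = t*(-1 - 4) = t*(-5) = -5*t)
(F(-81, 46) + 894)*(-38252 - 20386) = (-5*46 + 894)*(-38252 - 20386) = (-230 + 894)*(-58638) = 664*(-58638) = -38935632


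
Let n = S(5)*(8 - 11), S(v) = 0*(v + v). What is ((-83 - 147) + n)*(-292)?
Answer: 67160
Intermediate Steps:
S(v) = 0 (S(v) = 0*(2*v) = 0)
n = 0 (n = 0*(8 - 11) = 0*(-3) = 0)
((-83 - 147) + n)*(-292) = ((-83 - 147) + 0)*(-292) = (-230 + 0)*(-292) = -230*(-292) = 67160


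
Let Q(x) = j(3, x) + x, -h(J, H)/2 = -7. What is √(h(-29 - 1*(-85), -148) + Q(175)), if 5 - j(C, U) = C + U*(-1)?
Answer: √366 ≈ 19.131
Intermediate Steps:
j(C, U) = 5 + U - C (j(C, U) = 5 - (C + U*(-1)) = 5 - (C - U) = 5 + (U - C) = 5 + U - C)
h(J, H) = 14 (h(J, H) = -2*(-7) = 14)
Q(x) = 2 + 2*x (Q(x) = (5 + x - 1*3) + x = (5 + x - 3) + x = (2 + x) + x = 2 + 2*x)
√(h(-29 - 1*(-85), -148) + Q(175)) = √(14 + (2 + 2*175)) = √(14 + (2 + 350)) = √(14 + 352) = √366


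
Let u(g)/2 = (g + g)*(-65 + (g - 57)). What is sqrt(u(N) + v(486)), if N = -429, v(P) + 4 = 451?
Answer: 3*sqrt(105107) ≈ 972.61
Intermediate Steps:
v(P) = 447 (v(P) = -4 + 451 = 447)
u(g) = 4*g*(-122 + g) (u(g) = 2*((g + g)*(-65 + (g - 57))) = 2*((2*g)*(-65 + (-57 + g))) = 2*((2*g)*(-122 + g)) = 2*(2*g*(-122 + g)) = 4*g*(-122 + g))
sqrt(u(N) + v(486)) = sqrt(4*(-429)*(-122 - 429) + 447) = sqrt(4*(-429)*(-551) + 447) = sqrt(945516 + 447) = sqrt(945963) = 3*sqrt(105107)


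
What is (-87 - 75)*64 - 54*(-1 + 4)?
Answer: -10530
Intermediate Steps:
(-87 - 75)*64 - 54*(-1 + 4) = -162*64 - 54*3 = -10368 - 162 = -10530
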